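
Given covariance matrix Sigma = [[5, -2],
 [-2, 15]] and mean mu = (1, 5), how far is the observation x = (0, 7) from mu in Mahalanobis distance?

Step 1 — centre the observation: (x - mu) = (-1, 2).

Step 2 — invert Sigma. det(Sigma) = 5·15 - (-2)² = 71.
  Sigma^{-1} = (1/det) · [[d, -b], [-b, a]] = [[0.2113, 0.0282],
 [0.0282, 0.0704]].

Step 3 — form the quadratic (x - mu)^T · Sigma^{-1} · (x - mu):
  Sigma^{-1} · (x - mu) = (-0.1549, 0.1127).
  (x - mu)^T · [Sigma^{-1} · (x - mu)] = (-1)·(-0.1549) + (2)·(0.1127) = 0.3803.

Step 4 — take square root: d = √(0.3803) ≈ 0.6167.

d(x, mu) = √(0.3803) ≈ 0.6167


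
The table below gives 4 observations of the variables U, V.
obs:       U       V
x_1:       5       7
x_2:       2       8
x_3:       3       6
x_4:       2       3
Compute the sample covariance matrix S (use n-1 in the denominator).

Step 1 — column means:
  mean(U) = (5 + 2 + 3 + 2) / 4 = 12/4 = 3
  mean(V) = (7 + 8 + 6 + 3) / 4 = 24/4 = 6

Step 2 — sample covariance S[i,j] = (1/(n-1)) · Σ_k (x_{k,i} - mean_i) · (x_{k,j} - mean_j), with n-1 = 3.
  S[U,U] = ((2)·(2) + (-1)·(-1) + (0)·(0) + (-1)·(-1)) / 3 = 6/3 = 2
  S[U,V] = ((2)·(1) + (-1)·(2) + (0)·(0) + (-1)·(-3)) / 3 = 3/3 = 1
  S[V,V] = ((1)·(1) + (2)·(2) + (0)·(0) + (-3)·(-3)) / 3 = 14/3 = 4.6667

S is symmetric (S[j,i] = S[i,j]). Assembling:

S = [[2, 1],
 [1, 4.6667]]


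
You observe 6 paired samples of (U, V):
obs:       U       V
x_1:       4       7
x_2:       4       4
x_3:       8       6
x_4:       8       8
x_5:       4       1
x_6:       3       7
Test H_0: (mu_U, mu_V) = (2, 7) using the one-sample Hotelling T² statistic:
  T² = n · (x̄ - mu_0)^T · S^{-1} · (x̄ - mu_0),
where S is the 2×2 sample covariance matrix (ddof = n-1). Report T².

Step 1 — sample mean vector:
  mean(U) = (4 + 4 + 8 + 8 + 4 + 3) / 6 = 31/6 = 5.1667
  mean(V) = (7 + 4 + 6 + 8 + 1 + 7) / 6 = 33/6 = 5.5
  x̄ = (5.1667, 5.5),  deviation x̄ - mu_0 = (5.1667, 5.5) - (2, 7) = (3.1667, -1.5).

Step 2 — sample covariance matrix, S[i,j] = (1/(n-1)) · Σ_k (x_{k,i} - mean_i) · (x_{k,j} - mean_j), divisor n-1 = 5:
  S[U,U] = ((-1.1667)·(-1.1667) + (-1.1667)·(-1.1667) + (2.8333)·(2.8333) + (2.8333)·(2.8333) + (-1.1667)·(-1.1667) + (-2.1667)·(-2.1667)) / 5 = 24.8333/5 = 4.9667
  S[U,V] = ((-1.1667)·(1.5) + (-1.1667)·(-1.5) + (2.8333)·(0.5) + (2.8333)·(2.5) + (-1.1667)·(-4.5) + (-2.1667)·(1.5)) / 5 = 10.5/5 = 2.1
  S[V,V] = ((1.5)·(1.5) + (-1.5)·(-1.5) + (0.5)·(0.5) + (2.5)·(2.5) + (-4.5)·(-4.5) + (1.5)·(1.5)) / 5 = 33.5/5 = 6.7
  S = [[4.9667, 2.1],
 [2.1, 6.7]].

Step 3 — invert S. det(S) = 4.9667·6.7 - (2.1)² = 28.8667.
  S^{-1} = (1/det) · [[d, -b], [-b, a]] = [[0.2321, -0.0727],
 [-0.0727, 0.1721]].

Step 4 — quadratic form (x̄ - mu_0)^T · S^{-1} · (x̄ - mu_0):
  S^{-1} · (x̄ - mu_0) = (0.8441, -0.4885),
  (x̄ - mu_0)^T · [...] = (3.1667)·(0.8441) + (-1.5)·(-0.4885) = 3.4057.

Step 5 — scale by n: T² = 6 · 3.4057 = 20.4342.

T² ≈ 20.4342


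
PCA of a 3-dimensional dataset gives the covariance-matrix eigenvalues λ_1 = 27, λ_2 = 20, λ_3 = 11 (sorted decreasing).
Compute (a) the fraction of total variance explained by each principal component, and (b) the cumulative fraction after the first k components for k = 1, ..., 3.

Step 1 — total variance = trace(Sigma) = Σ λ_i = 27 + 20 + 11 = 58.

Step 2 — fraction explained by component i = λ_i / Σ λ:
  PC1: 27/58 = 0.4655
  PC2: 20/58 = 0.3448
  PC3: 11/58 = 0.1897

Step 3 — cumulative fraction after k components = (λ_1 + ... + λ_k) / Σ λ:
  k = 1: 27/58 = 0.4655
  k = 2: (27 + 20)/58 = 47/58 = 0.8103
  k = 3: (27 + 20 + 11)/58 = 58/58 = 1

Summary (fraction, with percent):

explained: PC1 0.4655 (46.55%), PC2 0.3448 (34.48%), PC3 0.1897 (18.97%);  cumulative: 0.4655, 0.8103, 1


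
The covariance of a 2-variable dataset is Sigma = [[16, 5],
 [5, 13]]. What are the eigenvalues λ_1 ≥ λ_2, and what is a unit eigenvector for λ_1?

Step 1 — characteristic polynomial of 2×2 Sigma:
  det(Sigma - λI) = λ² - trace · λ + det = 0.
  trace = 16 + 13 = 29, det = 16·13 - (5)² = 183.
Step 2 — discriminant:
  Δ = trace² - 4·det = 841 - 732 = 109.
Step 3 — eigenvalues:
  λ = (trace ± √Δ)/2 = (29 ± 10.4403)/2,
  λ_1 = 19.7202,  λ_2 = 9.2798.

Step 4 — unit eigenvector for λ_1: solve (Sigma - λ_1 I)v = 0. First row:
  (16 - 19.7202)·v_x + (5)·v_y = 0, i.e. (-3.7202)·v_x + (5)·v_y = 0,
  so v ∝ (b, λ_1 - a) = (5, 3.7202) = u.
  ||u|| = √((5)² + (3.7202)²) = √(38.8395) ≈ 6.2321,
  v_1 = u/||u|| ≈ (0.8023, 0.5969) (||v_1|| = 1).

λ_1 = 19.7202,  λ_2 = 9.2798;  v_1 ≈ (0.8023, 0.5969)


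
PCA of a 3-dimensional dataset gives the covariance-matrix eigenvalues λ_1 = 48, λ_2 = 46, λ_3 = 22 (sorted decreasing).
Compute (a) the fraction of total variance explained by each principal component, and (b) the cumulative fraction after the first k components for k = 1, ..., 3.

Step 1 — total variance = trace(Sigma) = Σ λ_i = 48 + 46 + 22 = 116.

Step 2 — fraction explained by component i = λ_i / Σ λ:
  PC1: 48/116 = 0.4138
  PC2: 46/116 = 0.3966
  PC3: 22/116 = 0.1897

Step 3 — cumulative fraction after k components = (λ_1 + ... + λ_k) / Σ λ:
  k = 1: 48/116 = 0.4138
  k = 2: (48 + 46)/116 = 94/116 = 0.8103
  k = 3: (48 + 46 + 22)/116 = 116/116 = 1

Summary (fraction, with percent):

explained: PC1 0.4138 (41.38%), PC2 0.3966 (39.66%), PC3 0.1897 (18.97%);  cumulative: 0.4138, 0.8103, 1


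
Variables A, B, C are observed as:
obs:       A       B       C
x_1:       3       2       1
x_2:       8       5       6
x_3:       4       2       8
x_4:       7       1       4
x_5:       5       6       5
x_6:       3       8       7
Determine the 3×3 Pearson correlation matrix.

Step 1 — column means:
  mean(A) = (3 + 8 + 4 + 7 + 5 + 3) / 6 = 30/6 = 5
  mean(B) = (2 + 5 + 2 + 1 + 6 + 8) / 6 = 24/6 = 4
  mean(C) = (1 + 6 + 8 + 4 + 5 + 7) / 6 = 31/6 = 5.1667

Step 2 — sample variances and covariances s[i,j] = (1/(n-1)) · Σ_k (x_{k,i} - mean_i) · (x_{k,j} - mean_j), with n-1 = 5:
  s[A,A] = ((-2)·(-2) + (3)·(3) + (-1)·(-1) + (2)·(2) + (0)·(0) + (-2)·(-2)) / 5 = 22/5 = 4.4
  s[A,B] = ((-2)·(-2) + (3)·(1) + (-1)·(-2) + (2)·(-3) + (0)·(2) + (-2)·(4)) / 5 = -5/5 = -1
  s[A,C] = ((-2)·(-4.1667) + (3)·(0.8333) + (-1)·(2.8333) + (2)·(-1.1667) + (0)·(-0.1667) + (-2)·(1.8333)) / 5 = 2/5 = 0.4
  s[B,B] = ((-2)·(-2) + (1)·(1) + (-2)·(-2) + (-3)·(-3) + (2)·(2) + (4)·(4)) / 5 = 38/5 = 7.6
  s[B,C] = ((-2)·(-4.1667) + (1)·(0.8333) + (-2)·(2.8333) + (-3)·(-1.1667) + (2)·(-0.1667) + (4)·(1.8333)) / 5 = 14/5 = 2.8
  s[C,C] = ((-4.1667)·(-4.1667) + (0.8333)·(0.8333) + (2.8333)·(2.8333) + (-1.1667)·(-1.1667) + (-0.1667)·(-0.1667) + (1.8333)·(1.8333)) / 5 = 30.8333/5 = 6.1667
  Sample standard deviations s_i = √(s[i,i]):
  s(A) = √(4.4) = 2.0976
  s(B) = √(7.6) = 2.7568
  s(C) = √(6.1667) = 2.4833

Step 3 — r_{ij} = s_{ij} / (s_i · s_j):
  r[A,A] = 1 (diagonal).
  r[A,B] = -1 / (2.0976 · 2.7568) = -1 / 5.7827 = -0.1729
  r[A,C] = 0.4 / (2.0976 · 2.4833) = 0.4 / 5.209 = 0.0768
  r[B,B] = 1 (diagonal).
  r[B,C] = 2.8 / (2.7568 · 2.4833) = 2.8 / 6.8459 = 0.409
  r[C,C] = 1 (diagonal).

R is symmetric with unit diagonal. Assembling:

R = [[1, -0.1729, 0.0768],
 [-0.1729, 1, 0.409],
 [0.0768, 0.409, 1]]


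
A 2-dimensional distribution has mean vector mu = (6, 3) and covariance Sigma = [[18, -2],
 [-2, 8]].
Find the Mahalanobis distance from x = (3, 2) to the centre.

Step 1 — centre the observation: (x - mu) = (-3, -1).

Step 2 — invert Sigma. det(Sigma) = 18·8 - (-2)² = 140.
  Sigma^{-1} = (1/det) · [[d, -b], [-b, a]] = [[0.0571, 0.0143],
 [0.0143, 0.1286]].

Step 3 — form the quadratic (x - mu)^T · Sigma^{-1} · (x - mu):
  Sigma^{-1} · (x - mu) = (-0.1857, -0.1714).
  (x - mu)^T · [Sigma^{-1} · (x - mu)] = (-3)·(-0.1857) + (-1)·(-0.1714) = 0.7286.

Step 4 — take square root: d = √(0.7286) ≈ 0.8536.

d(x, mu) = √(0.7286) ≈ 0.8536


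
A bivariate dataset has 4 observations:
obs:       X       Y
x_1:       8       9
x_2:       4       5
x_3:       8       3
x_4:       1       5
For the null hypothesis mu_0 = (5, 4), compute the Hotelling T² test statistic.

Step 1 — sample mean vector:
  mean(X) = (8 + 4 + 8 + 1) / 4 = 21/4 = 5.25
  mean(Y) = (9 + 5 + 3 + 5) / 4 = 22/4 = 5.5
  x̄ = (5.25, 5.5),  deviation x̄ - mu_0 = (5.25, 5.5) - (5, 4) = (0.25, 1.5).

Step 2 — sample covariance matrix, S[i,j] = (1/(n-1)) · Σ_k (x_{k,i} - mean_i) · (x_{k,j} - mean_j), divisor n-1 = 3:
  S[X,X] = ((2.75)·(2.75) + (-1.25)·(-1.25) + (2.75)·(2.75) + (-4.25)·(-4.25)) / 3 = 34.75/3 = 11.5833
  S[X,Y] = ((2.75)·(3.5) + (-1.25)·(-0.5) + (2.75)·(-2.5) + (-4.25)·(-0.5)) / 3 = 5.5/3 = 1.8333
  S[Y,Y] = ((3.5)·(3.5) + (-0.5)·(-0.5) + (-2.5)·(-2.5) + (-0.5)·(-0.5)) / 3 = 19/3 = 6.3333
  S = [[11.5833, 1.8333],
 [1.8333, 6.3333]].

Step 3 — invert S. det(S) = 11.5833·6.3333 - (1.8333)² = 70.
  S^{-1} = (1/det) · [[d, -b], [-b, a]] = [[0.0905, -0.0262],
 [-0.0262, 0.1655]].

Step 4 — quadratic form (x̄ - mu_0)^T · S^{-1} · (x̄ - mu_0):
  S^{-1} · (x̄ - mu_0) = (-0.0167, 0.2417),
  (x̄ - mu_0)^T · [...] = (0.25)·(-0.0167) + (1.5)·(0.2417) = 0.3583.

Step 5 — scale by n: T² = 4 · 0.3583 = 1.4333.

T² ≈ 1.4333


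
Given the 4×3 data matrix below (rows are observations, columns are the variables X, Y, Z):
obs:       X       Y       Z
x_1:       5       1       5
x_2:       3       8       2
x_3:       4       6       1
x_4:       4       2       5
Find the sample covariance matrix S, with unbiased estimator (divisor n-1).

Step 1 — column means:
  mean(X) = (5 + 3 + 4 + 4) / 4 = 16/4 = 4
  mean(Y) = (1 + 8 + 6 + 2) / 4 = 17/4 = 4.25
  mean(Z) = (5 + 2 + 1 + 5) / 4 = 13/4 = 3.25

Step 2 — sample covariance S[i,j] = (1/(n-1)) · Σ_k (x_{k,i} - mean_i) · (x_{k,j} - mean_j), with n-1 = 3.
  S[X,X] = ((1)·(1) + (-1)·(-1) + (0)·(0) + (0)·(0)) / 3 = 2/3 = 0.6667
  S[X,Y] = ((1)·(-3.25) + (-1)·(3.75) + (0)·(1.75) + (0)·(-2.25)) / 3 = -7/3 = -2.3333
  S[X,Z] = ((1)·(1.75) + (-1)·(-1.25) + (0)·(-2.25) + (0)·(1.75)) / 3 = 3/3 = 1
  S[Y,Y] = ((-3.25)·(-3.25) + (3.75)·(3.75) + (1.75)·(1.75) + (-2.25)·(-2.25)) / 3 = 32.75/3 = 10.9167
  S[Y,Z] = ((-3.25)·(1.75) + (3.75)·(-1.25) + (1.75)·(-2.25) + (-2.25)·(1.75)) / 3 = -18.25/3 = -6.0833
  S[Z,Z] = ((1.75)·(1.75) + (-1.25)·(-1.25) + (-2.25)·(-2.25) + (1.75)·(1.75)) / 3 = 12.75/3 = 4.25

S is symmetric (S[j,i] = S[i,j]). Assembling:

S = [[0.6667, -2.3333, 1],
 [-2.3333, 10.9167, -6.0833],
 [1, -6.0833, 4.25]]


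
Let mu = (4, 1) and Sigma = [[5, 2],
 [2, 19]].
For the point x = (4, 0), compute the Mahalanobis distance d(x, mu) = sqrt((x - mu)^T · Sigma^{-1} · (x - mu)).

Step 1 — centre the observation: (x - mu) = (0, -1).

Step 2 — invert Sigma. det(Sigma) = 5·19 - (2)² = 91.
  Sigma^{-1} = (1/det) · [[d, -b], [-b, a]] = [[0.2088, -0.022],
 [-0.022, 0.0549]].

Step 3 — form the quadratic (x - mu)^T · Sigma^{-1} · (x - mu):
  Sigma^{-1} · (x - mu) = (0.022, -0.0549).
  (x - mu)^T · [Sigma^{-1} · (x - mu)] = (0)·(0.022) + (-1)·(-0.0549) = 0.0549.

Step 4 — take square root: d = √(0.0549) ≈ 0.2344.

d(x, mu) = √(0.0549) ≈ 0.2344


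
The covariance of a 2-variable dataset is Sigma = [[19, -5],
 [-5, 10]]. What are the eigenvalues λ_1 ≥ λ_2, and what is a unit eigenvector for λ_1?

Step 1 — characteristic polynomial of 2×2 Sigma:
  det(Sigma - λI) = λ² - trace · λ + det = 0.
  trace = 19 + 10 = 29, det = 19·10 - (-5)² = 165.
Step 2 — discriminant:
  Δ = trace² - 4·det = 841 - 660 = 181.
Step 3 — eigenvalues:
  λ = (trace ± √Δ)/2 = (29 ± 13.4536)/2,
  λ_1 = 21.2268,  λ_2 = 7.7732.

Step 4 — unit eigenvector for λ_1: solve (Sigma - λ_1 I)v = 0. First row:
  (19 - 21.2268)·v_x + (-5)·v_y = 0, i.e. (-2.2268)·v_x + (-5)·v_y = 0,
  so v ∝ (b, λ_1 - a) = (-5, 2.2268); multiply by -1 so the first entry is positive: u = (5, -2.2268).
  ||u|| = √((5)² + (-2.2268)²) = √(29.9587) ≈ 5.4735,
  v_1 = u/||u|| ≈ (0.9135, -0.4068) (||v_1|| = 1).

λ_1 = 21.2268,  λ_2 = 7.7732;  v_1 ≈ (0.9135, -0.4068)


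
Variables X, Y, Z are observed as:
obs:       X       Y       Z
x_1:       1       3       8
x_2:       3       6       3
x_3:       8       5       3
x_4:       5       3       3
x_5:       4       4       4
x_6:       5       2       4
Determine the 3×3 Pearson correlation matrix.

Step 1 — column means:
  mean(X) = (1 + 3 + 8 + 5 + 4 + 5) / 6 = 26/6 = 4.3333
  mean(Y) = (3 + 6 + 5 + 3 + 4 + 2) / 6 = 23/6 = 3.8333
  mean(Z) = (8 + 3 + 3 + 3 + 4 + 4) / 6 = 25/6 = 4.1667

Step 2 — sample variances and covariances s[i,j] = (1/(n-1)) · Σ_k (x_{k,i} - mean_i) · (x_{k,j} - mean_j), with n-1 = 5:
  s[X,X] = ((-3.3333)·(-3.3333) + (-1.3333)·(-1.3333) + (3.6667)·(3.6667) + (0.6667)·(0.6667) + (-0.3333)·(-0.3333) + (0.6667)·(0.6667)) / 5 = 27.3333/5 = 5.4667
  s[X,Y] = ((-3.3333)·(-0.8333) + (-1.3333)·(2.1667) + (3.6667)·(1.1667) + (0.6667)·(-0.8333) + (-0.3333)·(0.1667) + (0.6667)·(-1.8333)) / 5 = 2.3333/5 = 0.4667
  s[X,Z] = ((-3.3333)·(3.8333) + (-1.3333)·(-1.1667) + (3.6667)·(-1.1667) + (0.6667)·(-1.1667) + (-0.3333)·(-0.1667) + (0.6667)·(-0.1667)) / 5 = -16.3333/5 = -3.2667
  s[Y,Y] = ((-0.8333)·(-0.8333) + (2.1667)·(2.1667) + (1.1667)·(1.1667) + (-0.8333)·(-0.8333) + (0.1667)·(0.1667) + (-1.8333)·(-1.8333)) / 5 = 10.8333/5 = 2.1667
  s[Y,Z] = ((-0.8333)·(3.8333) + (2.1667)·(-1.1667) + (1.1667)·(-1.1667) + (-0.8333)·(-1.1667) + (0.1667)·(-0.1667) + (-1.8333)·(-0.1667)) / 5 = -5.8333/5 = -1.1667
  s[Z,Z] = ((3.8333)·(3.8333) + (-1.1667)·(-1.1667) + (-1.1667)·(-1.1667) + (-1.1667)·(-1.1667) + (-0.1667)·(-0.1667) + (-0.1667)·(-0.1667)) / 5 = 18.8333/5 = 3.7667
  Sample standard deviations s_i = √(s[i,i]):
  s(X) = √(5.4667) = 2.3381
  s(Y) = √(2.1667) = 1.472
  s(Z) = √(3.7667) = 1.9408

Step 3 — r_{ij} = s_{ij} / (s_i · s_j):
  r[X,X] = 1 (diagonal).
  r[X,Y] = 0.4667 / (2.3381 · 1.472) = 0.4667 / 3.4416 = 0.1356
  r[X,Z] = -3.2667 / (2.3381 · 1.9408) = -3.2667 / 4.5377 = -0.7199
  r[Y,Y] = 1 (diagonal).
  r[Y,Z] = -1.1667 / (1.472 · 1.9408) = -1.1667 / 2.8568 = -0.4084
  r[Z,Z] = 1 (diagonal).

R is symmetric with unit diagonal. Assembling:

R = [[1, 0.1356, -0.7199],
 [0.1356, 1, -0.4084],
 [-0.7199, -0.4084, 1]]


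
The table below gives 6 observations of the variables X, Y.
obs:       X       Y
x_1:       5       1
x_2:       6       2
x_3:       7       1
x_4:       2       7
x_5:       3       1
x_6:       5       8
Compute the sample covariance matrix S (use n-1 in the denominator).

Step 1 — column means:
  mean(X) = (5 + 6 + 7 + 2 + 3 + 5) / 6 = 28/6 = 4.6667
  mean(Y) = (1 + 2 + 1 + 7 + 1 + 8) / 6 = 20/6 = 3.3333

Step 2 — sample covariance S[i,j] = (1/(n-1)) · Σ_k (x_{k,i} - mean_i) · (x_{k,j} - mean_j), with n-1 = 5.
  S[X,X] = ((0.3333)·(0.3333) + (1.3333)·(1.3333) + (2.3333)·(2.3333) + (-2.6667)·(-2.6667) + (-1.6667)·(-1.6667) + (0.3333)·(0.3333)) / 5 = 17.3333/5 = 3.4667
  S[X,Y] = ((0.3333)·(-2.3333) + (1.3333)·(-1.3333) + (2.3333)·(-2.3333) + (-2.6667)·(3.6667) + (-1.6667)·(-2.3333) + (0.3333)·(4.6667)) / 5 = -12.3333/5 = -2.4667
  S[Y,Y] = ((-2.3333)·(-2.3333) + (-1.3333)·(-1.3333) + (-2.3333)·(-2.3333) + (3.6667)·(3.6667) + (-2.3333)·(-2.3333) + (4.6667)·(4.6667)) / 5 = 53.3333/5 = 10.6667

S is symmetric (S[j,i] = S[i,j]). Assembling:

S = [[3.4667, -2.4667],
 [-2.4667, 10.6667]]


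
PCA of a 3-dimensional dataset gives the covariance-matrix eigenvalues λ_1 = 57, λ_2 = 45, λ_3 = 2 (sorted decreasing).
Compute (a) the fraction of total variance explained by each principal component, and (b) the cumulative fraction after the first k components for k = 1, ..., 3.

Step 1 — total variance = trace(Sigma) = Σ λ_i = 57 + 45 + 2 = 104.

Step 2 — fraction explained by component i = λ_i / Σ λ:
  PC1: 57/104 = 0.5481
  PC2: 45/104 = 0.4327
  PC3: 2/104 = 0.0192

Step 3 — cumulative fraction after k components = (λ_1 + ... + λ_k) / Σ λ:
  k = 1: 57/104 = 0.5481
  k = 2: (57 + 45)/104 = 102/104 = 0.9808
  k = 3: (57 + 45 + 2)/104 = 104/104 = 1

Summary (fraction, with percent):

explained: PC1 0.5481 (54.81%), PC2 0.4327 (43.27%), PC3 0.0192 (1.92%);  cumulative: 0.5481, 0.9808, 1


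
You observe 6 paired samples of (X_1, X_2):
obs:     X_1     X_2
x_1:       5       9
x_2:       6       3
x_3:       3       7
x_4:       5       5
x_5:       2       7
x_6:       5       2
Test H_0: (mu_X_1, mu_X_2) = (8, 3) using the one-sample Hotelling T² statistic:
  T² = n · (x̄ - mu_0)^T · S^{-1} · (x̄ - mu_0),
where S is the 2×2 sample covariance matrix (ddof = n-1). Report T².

Step 1 — sample mean vector:
  mean(X_1) = (5 + 6 + 3 + 5 + 2 + 5) / 6 = 26/6 = 4.3333
  mean(X_2) = (9 + 3 + 7 + 5 + 7 + 2) / 6 = 33/6 = 5.5
  x̄ = (4.3333, 5.5),  deviation x̄ - mu_0 = (4.3333, 5.5) - (8, 3) = (-3.6667, 2.5).

Step 2 — sample covariance matrix, S[i,j] = (1/(n-1)) · Σ_k (x_{k,i} - mean_i) · (x_{k,j} - mean_j), divisor n-1 = 5:
  S[X_1,X_1] = ((0.6667)·(0.6667) + (1.6667)·(1.6667) + (-1.3333)·(-1.3333) + (0.6667)·(0.6667) + (-2.3333)·(-2.3333) + (0.6667)·(0.6667)) / 5 = 11.3333/5 = 2.2667
  S[X_1,X_2] = ((0.6667)·(3.5) + (1.6667)·(-2.5) + (-1.3333)·(1.5) + (0.6667)·(-0.5) + (-2.3333)·(1.5) + (0.6667)·(-3.5)) / 5 = -10/5 = -2
  S[X_2,X_2] = ((3.5)·(3.5) + (-2.5)·(-2.5) + (1.5)·(1.5) + (-0.5)·(-0.5) + (1.5)·(1.5) + (-3.5)·(-3.5)) / 5 = 35.5/5 = 7.1
  S = [[2.2667, -2],
 [-2, 7.1]].

Step 3 — invert S. det(S) = 2.2667·7.1 - (-2)² = 12.0933.
  S^{-1} = (1/det) · [[d, -b], [-b, a]] = [[0.5871, 0.1654],
 [0.1654, 0.1874]].

Step 4 — quadratic form (x̄ - mu_0)^T · S^{-1} · (x̄ - mu_0):
  S^{-1} · (x̄ - mu_0) = (-1.7393, -0.1378),
  (x̄ - mu_0)^T · [...] = (-3.6667)·(-1.7393) + (2.5)·(-0.1378) = 6.0327.

Step 5 — scale by n: T² = 6 · 6.0327 = 36.1963.

T² ≈ 36.1963


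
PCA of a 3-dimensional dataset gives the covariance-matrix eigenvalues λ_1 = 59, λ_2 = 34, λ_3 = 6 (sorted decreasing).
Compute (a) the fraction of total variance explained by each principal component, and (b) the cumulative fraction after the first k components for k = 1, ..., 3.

Step 1 — total variance = trace(Sigma) = Σ λ_i = 59 + 34 + 6 = 99.

Step 2 — fraction explained by component i = λ_i / Σ λ:
  PC1: 59/99 = 0.596
  PC2: 34/99 = 0.3434
  PC3: 6/99 = 0.0606

Step 3 — cumulative fraction after k components = (λ_1 + ... + λ_k) / Σ λ:
  k = 1: 59/99 = 0.596
  k = 2: (59 + 34)/99 = 93/99 = 0.9394
  k = 3: (59 + 34 + 6)/99 = 99/99 = 1

Summary (fraction, with percent):

explained: PC1 0.596 (59.6%), PC2 0.3434 (34.34%), PC3 0.0606 (6.06%);  cumulative: 0.596, 0.9394, 1


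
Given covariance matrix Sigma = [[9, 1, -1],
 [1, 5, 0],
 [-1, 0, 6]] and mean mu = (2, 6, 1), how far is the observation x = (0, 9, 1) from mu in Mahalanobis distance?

Step 1 — centre the observation: (x - mu) = (-2, 3, 0).

Step 2 — invert Sigma (cofactor / det for 3×3, or solve directly):
  Sigma^{-1} = [[0.1158, -0.0232, 0.0193],
 [-0.0232, 0.2046, -0.0039],
 [0.0193, -0.0039, 0.1699]].

Step 3 — form the quadratic (x - mu)^T · Sigma^{-1} · (x - mu):
  Sigma^{-1} · (x - mu) = (-0.3012, 0.6602, -0.0502).
  (x - mu)^T · [Sigma^{-1} · (x - mu)] = (-2)·(-0.3012) + (3)·(0.6602) + (0)·(-0.0502) = 2.583.

Step 4 — take square root: d = √(2.583) ≈ 1.6072.

d(x, mu) = √(2.583) ≈ 1.6072


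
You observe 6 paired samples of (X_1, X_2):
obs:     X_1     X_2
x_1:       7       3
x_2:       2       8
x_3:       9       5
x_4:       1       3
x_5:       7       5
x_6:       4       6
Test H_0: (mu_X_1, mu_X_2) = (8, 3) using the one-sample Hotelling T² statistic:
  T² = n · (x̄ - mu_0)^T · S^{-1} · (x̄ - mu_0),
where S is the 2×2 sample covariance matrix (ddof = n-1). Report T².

Step 1 — sample mean vector:
  mean(X_1) = (7 + 2 + 9 + 1 + 7 + 4) / 6 = 30/6 = 5
  mean(X_2) = (3 + 8 + 5 + 3 + 5 + 6) / 6 = 30/6 = 5
  x̄ = (5, 5),  deviation x̄ - mu_0 = (5, 5) - (8, 3) = (-3, 2).

Step 2 — sample covariance matrix, S[i,j] = (1/(n-1)) · Σ_k (x_{k,i} - mean_i) · (x_{k,j} - mean_j), divisor n-1 = 5:
  S[X_1,X_1] = ((2)·(2) + (-3)·(-3) + (4)·(4) + (-4)·(-4) + (2)·(2) + (-1)·(-1)) / 5 = 50/5 = 10
  S[X_1,X_2] = ((2)·(-2) + (-3)·(3) + (4)·(0) + (-4)·(-2) + (2)·(0) + (-1)·(1)) / 5 = -6/5 = -1.2
  S[X_2,X_2] = ((-2)·(-2) + (3)·(3) + (0)·(0) + (-2)·(-2) + (0)·(0) + (1)·(1)) / 5 = 18/5 = 3.6
  S = [[10, -1.2],
 [-1.2, 3.6]].

Step 3 — invert S. det(S) = 10·3.6 - (-1.2)² = 34.56.
  S^{-1} = (1/det) · [[d, -b], [-b, a]] = [[0.1042, 0.0347],
 [0.0347, 0.2894]].

Step 4 — quadratic form (x̄ - mu_0)^T · S^{-1} · (x̄ - mu_0):
  S^{-1} · (x̄ - mu_0) = (-0.2431, 0.4745),
  (x̄ - mu_0)^T · [...] = (-3)·(-0.2431) + (2)·(0.4745) = 1.6782.

Step 5 — scale by n: T² = 6 · 1.6782 = 10.0694.

T² ≈ 10.0694


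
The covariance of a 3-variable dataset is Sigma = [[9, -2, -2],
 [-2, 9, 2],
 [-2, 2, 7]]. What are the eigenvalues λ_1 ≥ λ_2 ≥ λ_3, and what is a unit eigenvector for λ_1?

Step 1 — characteristic polynomial p(λ) = det(λI - Sigma) = λ³ - tr·λ² + c_1·λ - det, where tr = trace, c_1 = sum of the principal 2×2 minors, det = det(Sigma):
  tr = 9 + 9 + 7 = 25,
  c_1 = (9·9 - (-2)²) + (9·7 - (-2)²) + (9·7 - (2)²) = 77 + 59 + 59 = 195,
  det = 9·(9·7 - (2)²) - (-2)·((-2)·7 - (2)·(-2)) + (-2)·((-2)·(2) - 9·(-2)) = 9·(59) - (-2)·(-10) + (-2)·(14) = 483.
  So p(λ) = λ³ - 25λ² + 195λ - 483.
Step 2 — look for an integer root (rational root theorem: any rational root is an integer divisor of 483). Testing λ = 7:
  p(7) = 343 - 1225 + 1365 - 483 = 0  ✓
  Dividing out (λ - 7): p(λ) = (λ - 7)(λ² - 18λ + 69).
Step 3 — remaining eigenvalues from the quadratic λ² - 18λ + 69 = 0:
  Δ = 18² - 4·69 = 324 - 276 = 48,  λ = (18 ± √48)/2 = (18 ± 6.9282)/2 ≈ 12.4641 or 5.5359.
  Sorted: λ_1 = 12.4641,  λ_2 = 7,  λ_3 = 5.5359  (check: sum = 25 = tr ✓).

Step 4 — unit eigenvector for λ_1 ≈ 12.4641: v spans the null space of (Sigma - λ_1 I), whose rows are
  r_1 = (-3.4641, -2, -2),  r_2 = (-2, -3.4641, 2),  r_3 = (-2, 2, -5.4641).
  v is orthogonal to every row, so take v ∝ r_1 × r_2 = ((-2)·(2) - (-2)·(-3.4641), (-2)·(-2) - (-3.4641)·(2), (-3.4641)·(-3.4641) - (-2)·(-2)) ≈ (-10.9282, 10.9282, 8).
  Rescale (multiply by -1 so the first nonzero entry is positive): u = (10.9282, -10.9282, -8).
  ||u|| = √((10.9282)² + (-10.9282)² + (-8)²) = √(302.8513) ≈ 17.4026,  v_1 = u/||u|| ≈ (0.628, -0.628, -0.4597) (||v_1|| = 1).

λ_1 = 12.4641,  λ_2 = 7,  λ_3 = 5.5359;  v_1 ≈ (0.628, -0.628, -0.4597)


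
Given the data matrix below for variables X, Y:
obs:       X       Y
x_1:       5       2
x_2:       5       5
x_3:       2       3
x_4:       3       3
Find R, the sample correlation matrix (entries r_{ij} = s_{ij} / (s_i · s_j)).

Step 1 — column means:
  mean(X) = (5 + 5 + 2 + 3) / 4 = 15/4 = 3.75
  mean(Y) = (2 + 5 + 3 + 3) / 4 = 13/4 = 3.25

Step 2 — sample variances and covariances s[i,j] = (1/(n-1)) · Σ_k (x_{k,i} - mean_i) · (x_{k,j} - mean_j), with n-1 = 3:
  s[X,X] = ((1.25)·(1.25) + (1.25)·(1.25) + (-1.75)·(-1.75) + (-0.75)·(-0.75)) / 3 = 6.75/3 = 2.25
  s[X,Y] = ((1.25)·(-1.25) + (1.25)·(1.75) + (-1.75)·(-0.25) + (-0.75)·(-0.25)) / 3 = 1.25/3 = 0.4167
  s[Y,Y] = ((-1.25)·(-1.25) + (1.75)·(1.75) + (-0.25)·(-0.25) + (-0.25)·(-0.25)) / 3 = 4.75/3 = 1.5833
  Sample standard deviations s_i = √(s[i,i]):
  s(X) = √(2.25) = 1.5
  s(Y) = √(1.5833) = 1.2583

Step 3 — r_{ij} = s_{ij} / (s_i · s_j):
  r[X,X] = 1 (diagonal).
  r[X,Y] = 0.4167 / (1.5 · 1.2583) = 0.4167 / 1.8875 = 0.2208
  r[Y,Y] = 1 (diagonal).

R is symmetric with unit diagonal. Assembling:

R = [[1, 0.2208],
 [0.2208, 1]]


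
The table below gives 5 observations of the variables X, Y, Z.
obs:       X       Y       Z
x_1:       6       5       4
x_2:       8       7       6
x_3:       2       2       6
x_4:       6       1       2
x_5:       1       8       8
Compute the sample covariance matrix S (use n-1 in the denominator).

Step 1 — column means:
  mean(X) = (6 + 8 + 2 + 6 + 1) / 5 = 23/5 = 4.6
  mean(Y) = (5 + 7 + 2 + 1 + 8) / 5 = 23/5 = 4.6
  mean(Z) = (4 + 6 + 6 + 2 + 8) / 5 = 26/5 = 5.2

Step 2 — sample covariance S[i,j] = (1/(n-1)) · Σ_k (x_{k,i} - mean_i) · (x_{k,j} - mean_j), with n-1 = 4.
  S[X,X] = ((1.4)·(1.4) + (3.4)·(3.4) + (-2.6)·(-2.6) + (1.4)·(1.4) + (-3.6)·(-3.6)) / 4 = 35.2/4 = 8.8
  S[X,Y] = ((1.4)·(0.4) + (3.4)·(2.4) + (-2.6)·(-2.6) + (1.4)·(-3.6) + (-3.6)·(3.4)) / 4 = -1.8/4 = -0.45
  S[X,Z] = ((1.4)·(-1.2) + (3.4)·(0.8) + (-2.6)·(0.8) + (1.4)·(-3.2) + (-3.6)·(2.8)) / 4 = -15.6/4 = -3.9
  S[Y,Y] = ((0.4)·(0.4) + (2.4)·(2.4) + (-2.6)·(-2.6) + (-3.6)·(-3.6) + (3.4)·(3.4)) / 4 = 37.2/4 = 9.3
  S[Y,Z] = ((0.4)·(-1.2) + (2.4)·(0.8) + (-2.6)·(0.8) + (-3.6)·(-3.2) + (3.4)·(2.8)) / 4 = 20.4/4 = 5.1
  S[Z,Z] = ((-1.2)·(-1.2) + (0.8)·(0.8) + (0.8)·(0.8) + (-3.2)·(-3.2) + (2.8)·(2.8)) / 4 = 20.8/4 = 5.2

S is symmetric (S[j,i] = S[i,j]). Assembling:

S = [[8.8, -0.45, -3.9],
 [-0.45, 9.3, 5.1],
 [-3.9, 5.1, 5.2]]


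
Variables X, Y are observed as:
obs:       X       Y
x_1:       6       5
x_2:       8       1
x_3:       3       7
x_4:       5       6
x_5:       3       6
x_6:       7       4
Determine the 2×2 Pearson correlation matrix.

Step 1 — column means:
  mean(X) = (6 + 8 + 3 + 5 + 3 + 7) / 6 = 32/6 = 5.3333
  mean(Y) = (5 + 1 + 7 + 6 + 6 + 4) / 6 = 29/6 = 4.8333

Step 2 — sample variances and covariances s[i,j] = (1/(n-1)) · Σ_k (x_{k,i} - mean_i) · (x_{k,j} - mean_j), with n-1 = 5:
  s[X,X] = ((0.6667)·(0.6667) + (2.6667)·(2.6667) + (-2.3333)·(-2.3333) + (-0.3333)·(-0.3333) + (-2.3333)·(-2.3333) + (1.6667)·(1.6667)) / 5 = 21.3333/5 = 4.2667
  s[X,Y] = ((0.6667)·(0.1667) + (2.6667)·(-3.8333) + (-2.3333)·(2.1667) + (-0.3333)·(1.1667) + (-2.3333)·(1.1667) + (1.6667)·(-0.8333)) / 5 = -19.6667/5 = -3.9333
  s[Y,Y] = ((0.1667)·(0.1667) + (-3.8333)·(-3.8333) + (2.1667)·(2.1667) + (1.1667)·(1.1667) + (1.1667)·(1.1667) + (-0.8333)·(-0.8333)) / 5 = 22.8333/5 = 4.5667
  Sample standard deviations s_i = √(s[i,i]):
  s(X) = √(4.2667) = 2.0656
  s(Y) = √(4.5667) = 2.137

Step 3 — r_{ij} = s_{ij} / (s_i · s_j):
  r[X,X] = 1 (diagonal).
  r[X,Y] = -3.9333 / (2.0656 · 2.137) = -3.9333 / 4.4141 = -0.8911
  r[Y,Y] = 1 (diagonal).

R is symmetric with unit diagonal. Assembling:

R = [[1, -0.8911],
 [-0.8911, 1]]


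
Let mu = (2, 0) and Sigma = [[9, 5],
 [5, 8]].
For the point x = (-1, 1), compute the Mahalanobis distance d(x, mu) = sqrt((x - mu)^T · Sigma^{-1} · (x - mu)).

Step 1 — centre the observation: (x - mu) = (-3, 1).

Step 2 — invert Sigma. det(Sigma) = 9·8 - (5)² = 47.
  Sigma^{-1} = (1/det) · [[d, -b], [-b, a]] = [[0.1702, -0.1064],
 [-0.1064, 0.1915]].

Step 3 — form the quadratic (x - mu)^T · Sigma^{-1} · (x - mu):
  Sigma^{-1} · (x - mu) = (-0.617, 0.5106).
  (x - mu)^T · [Sigma^{-1} · (x - mu)] = (-3)·(-0.617) + (1)·(0.5106) = 2.3617.

Step 4 — take square root: d = √(2.3617) ≈ 1.5368.

d(x, mu) = √(2.3617) ≈ 1.5368


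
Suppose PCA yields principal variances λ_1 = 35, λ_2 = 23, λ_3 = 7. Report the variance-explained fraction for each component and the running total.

Step 1 — total variance = trace(Sigma) = Σ λ_i = 35 + 23 + 7 = 65.

Step 2 — fraction explained by component i = λ_i / Σ λ:
  PC1: 35/65 = 0.5385
  PC2: 23/65 = 0.3538
  PC3: 7/65 = 0.1077

Step 3 — cumulative fraction after k components = (λ_1 + ... + λ_k) / Σ λ:
  k = 1: 35/65 = 0.5385
  k = 2: (35 + 23)/65 = 58/65 = 0.8923
  k = 3: (35 + 23 + 7)/65 = 65/65 = 1

Summary (fraction, with percent):

explained: PC1 0.5385 (53.85%), PC2 0.3538 (35.38%), PC3 0.1077 (10.77%);  cumulative: 0.5385, 0.8923, 1


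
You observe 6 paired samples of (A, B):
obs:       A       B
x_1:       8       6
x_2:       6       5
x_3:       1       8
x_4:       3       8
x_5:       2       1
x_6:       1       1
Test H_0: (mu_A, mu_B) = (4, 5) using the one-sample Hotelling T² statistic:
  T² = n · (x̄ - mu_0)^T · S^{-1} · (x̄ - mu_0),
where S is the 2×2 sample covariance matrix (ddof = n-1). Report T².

Step 1 — sample mean vector:
  mean(A) = (8 + 6 + 1 + 3 + 2 + 1) / 6 = 21/6 = 3.5
  mean(B) = (6 + 5 + 8 + 8 + 1 + 1) / 6 = 29/6 = 4.8333
  x̄ = (3.5, 4.8333),  deviation x̄ - mu_0 = (3.5, 4.8333) - (4, 5) = (-0.5, -0.1667).

Step 2 — sample covariance matrix, S[i,j] = (1/(n-1)) · Σ_k (x_{k,i} - mean_i) · (x_{k,j} - mean_j), divisor n-1 = 5:
  S[A,A] = ((4.5)·(4.5) + (2.5)·(2.5) + (-2.5)·(-2.5) + (-0.5)·(-0.5) + (-1.5)·(-1.5) + (-2.5)·(-2.5)) / 5 = 41.5/5 = 8.3
  S[A,B] = ((4.5)·(1.1667) + (2.5)·(0.1667) + (-2.5)·(3.1667) + (-0.5)·(3.1667) + (-1.5)·(-3.8333) + (-2.5)·(-3.8333)) / 5 = 11.5/5 = 2.3
  S[B,B] = ((1.1667)·(1.1667) + (0.1667)·(0.1667) + (3.1667)·(3.1667) + (3.1667)·(3.1667) + (-3.8333)·(-3.8333) + (-3.8333)·(-3.8333)) / 5 = 50.8333/5 = 10.1667
  S = [[8.3, 2.3],
 [2.3, 10.1667]].

Step 3 — invert S. det(S) = 8.3·10.1667 - (2.3)² = 79.0933.
  S^{-1} = (1/det) · [[d, -b], [-b, a]] = [[0.1285, -0.0291],
 [-0.0291, 0.1049]].

Step 4 — quadratic form (x̄ - mu_0)^T · S^{-1} · (x̄ - mu_0):
  S^{-1} · (x̄ - mu_0) = (-0.0594, -0.003),
  (x̄ - mu_0)^T · [...] = (-0.5)·(-0.0594) + (-0.1667)·(-0.003) = 0.0302.

Step 5 — scale by n: T² = 6 · 0.0302 = 0.1812.

T² ≈ 0.1812


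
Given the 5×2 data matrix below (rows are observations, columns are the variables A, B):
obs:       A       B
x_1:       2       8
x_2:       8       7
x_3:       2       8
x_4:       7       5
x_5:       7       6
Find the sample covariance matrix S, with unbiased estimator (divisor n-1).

Step 1 — column means:
  mean(A) = (2 + 8 + 2 + 7 + 7) / 5 = 26/5 = 5.2
  mean(B) = (8 + 7 + 8 + 5 + 6) / 5 = 34/5 = 6.8

Step 2 — sample covariance S[i,j] = (1/(n-1)) · Σ_k (x_{k,i} - mean_i) · (x_{k,j} - mean_j), with n-1 = 4.
  S[A,A] = ((-3.2)·(-3.2) + (2.8)·(2.8) + (-3.2)·(-3.2) + (1.8)·(1.8) + (1.8)·(1.8)) / 4 = 34.8/4 = 8.7
  S[A,B] = ((-3.2)·(1.2) + (2.8)·(0.2) + (-3.2)·(1.2) + (1.8)·(-1.8) + (1.8)·(-0.8)) / 4 = -11.8/4 = -2.95
  S[B,B] = ((1.2)·(1.2) + (0.2)·(0.2) + (1.2)·(1.2) + (-1.8)·(-1.8) + (-0.8)·(-0.8)) / 4 = 6.8/4 = 1.7

S is symmetric (S[j,i] = S[i,j]). Assembling:

S = [[8.7, -2.95],
 [-2.95, 1.7]]


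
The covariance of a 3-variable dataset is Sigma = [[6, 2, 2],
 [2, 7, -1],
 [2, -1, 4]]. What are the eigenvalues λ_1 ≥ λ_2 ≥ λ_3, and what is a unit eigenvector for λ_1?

Step 1 — characteristic polynomial p(λ) = det(λI - Sigma) = λ³ - tr·λ² + c_1·λ - det, where tr = trace, c_1 = sum of the principal 2×2 minors, det = det(Sigma):
  tr = 6 + 7 + 4 = 17,
  c_1 = (6·7 - (2)²) + (6·4 - (2)²) + (7·4 - (-1)²) = 38 + 20 + 27 = 85,
  det = 6·(7·4 - (-1)²) - (2)·((2)·4 - (-1)·(2)) + (2)·((2)·(-1) - 7·(2)) = 6·(27) - (2)·(10) + (2)·(-16) = 110.
  So p(λ) = λ³ - 17λ² + 85λ - 110.
Step 2 — look for an integer root (rational root theorem: any rational root is an integer divisor of 110). Testing λ = 2:
  p(2) = 8 - 68 + 170 - 110 = 0  ✓
  Dividing out (λ - 2): p(λ) = (λ - 2)(λ² - 15λ + 55).
Step 3 — remaining eigenvalues from the quadratic λ² - 15λ + 55 = 0:
  Δ = 15² - 4·55 = 225 - 220 = 5,  λ = (15 ± √5)/2 = (15 ± 2.2361)/2 ≈ 8.618 or 6.382.
  Sorted: λ_1 = 8.618,  λ_2 = 6.382,  λ_3 = 2  (check: sum = 17 = tr ✓).

Step 4 — unit eigenvector for λ_1 ≈ 8.618: v spans the null space of (Sigma - λ_1 I), whose rows are
  r_1 = (-2.618, 2, 2),  r_2 = (2, -1.618, -1),  r_3 = (2, -1, -4.618).
  v is orthogonal to every row, so take v ∝ r_1 × r_2 = ((2)·(-1) - (2)·(-1.618), (2)·(2) - (-2.618)·(-1), (-2.618)·(-1.618) - (2)·(2)) ≈ (1.2361, 1.382, 0.2361).
  Let u = (1.2361, 1.382, 0.2361).
  ||u|| = √((1.2361)² + (1.382)² + (0.2361)²) = √(3.4934) ≈ 1.8691,  v_1 = u/||u|| ≈ (0.6613, 0.7394, 0.1263) (||v_1|| = 1).

λ_1 = 8.618,  λ_2 = 6.382,  λ_3 = 2;  v_1 ≈ (0.6613, 0.7394, 0.1263)


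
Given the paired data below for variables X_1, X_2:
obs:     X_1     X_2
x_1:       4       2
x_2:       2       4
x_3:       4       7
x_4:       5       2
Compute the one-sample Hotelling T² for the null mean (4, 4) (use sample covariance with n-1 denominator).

Step 1 — sample mean vector:
  mean(X_1) = (4 + 2 + 4 + 5) / 4 = 15/4 = 3.75
  mean(X_2) = (2 + 4 + 7 + 2) / 4 = 15/4 = 3.75
  x̄ = (3.75, 3.75),  deviation x̄ - mu_0 = (3.75, 3.75) - (4, 4) = (-0.25, -0.25).

Step 2 — sample covariance matrix, S[i,j] = (1/(n-1)) · Σ_k (x_{k,i} - mean_i) · (x_{k,j} - mean_j), divisor n-1 = 3:
  S[X_1,X_1] = ((0.25)·(0.25) + (-1.75)·(-1.75) + (0.25)·(0.25) + (1.25)·(1.25)) / 3 = 4.75/3 = 1.5833
  S[X_1,X_2] = ((0.25)·(-1.75) + (-1.75)·(0.25) + (0.25)·(3.25) + (1.25)·(-1.75)) / 3 = -2.25/3 = -0.75
  S[X_2,X_2] = ((-1.75)·(-1.75) + (0.25)·(0.25) + (3.25)·(3.25) + (-1.75)·(-1.75)) / 3 = 16.75/3 = 5.5833
  S = [[1.5833, -0.75],
 [-0.75, 5.5833]].

Step 3 — invert S. det(S) = 1.5833·5.5833 - (-0.75)² = 8.2778.
  S^{-1} = (1/det) · [[d, -b], [-b, a]] = [[0.6745, 0.0906],
 [0.0906, 0.1913]].

Step 4 — quadratic form (x̄ - mu_0)^T · S^{-1} · (x̄ - mu_0):
  S^{-1} · (x̄ - mu_0) = (-0.1913, -0.0705),
  (x̄ - mu_0)^T · [...] = (-0.25)·(-0.1913) + (-0.25)·(-0.0705) = 0.0654.

Step 5 — scale by n: T² = 4 · 0.0654 = 0.2617.

T² ≈ 0.2617


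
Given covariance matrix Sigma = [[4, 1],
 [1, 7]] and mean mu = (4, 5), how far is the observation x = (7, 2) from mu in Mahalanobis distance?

Step 1 — centre the observation: (x - mu) = (3, -3).

Step 2 — invert Sigma. det(Sigma) = 4·7 - (1)² = 27.
  Sigma^{-1} = (1/det) · [[d, -b], [-b, a]] = [[0.2593, -0.037],
 [-0.037, 0.1481]].

Step 3 — form the quadratic (x - mu)^T · Sigma^{-1} · (x - mu):
  Sigma^{-1} · (x - mu) = (0.8889, -0.5556).
  (x - mu)^T · [Sigma^{-1} · (x - mu)] = (3)·(0.8889) + (-3)·(-0.5556) = 4.3333.

Step 4 — take square root: d = √(4.3333) ≈ 2.0817.

d(x, mu) = √(4.3333) ≈ 2.0817


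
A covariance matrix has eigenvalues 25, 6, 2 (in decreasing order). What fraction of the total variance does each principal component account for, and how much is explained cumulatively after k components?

Step 1 — total variance = trace(Sigma) = Σ λ_i = 25 + 6 + 2 = 33.

Step 2 — fraction explained by component i = λ_i / Σ λ:
  PC1: 25/33 = 0.7576
  PC2: 6/33 = 0.1818
  PC3: 2/33 = 0.0606

Step 3 — cumulative fraction after k components = (λ_1 + ... + λ_k) / Σ λ:
  k = 1: 25/33 = 0.7576
  k = 2: (25 + 6)/33 = 31/33 = 0.9394
  k = 3: (25 + 6 + 2)/33 = 33/33 = 1

Summary (fraction, with percent):

explained: PC1 0.7576 (75.76%), PC2 0.1818 (18.18%), PC3 0.0606 (6.06%);  cumulative: 0.7576, 0.9394, 1


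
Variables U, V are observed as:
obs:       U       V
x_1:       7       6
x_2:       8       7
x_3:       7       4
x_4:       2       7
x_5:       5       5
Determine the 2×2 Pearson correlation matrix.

Step 1 — column means:
  mean(U) = (7 + 8 + 7 + 2 + 5) / 5 = 29/5 = 5.8
  mean(V) = (6 + 7 + 4 + 7 + 5) / 5 = 29/5 = 5.8

Step 2 — sample variances and covariances s[i,j] = (1/(n-1)) · Σ_k (x_{k,i} - mean_i) · (x_{k,j} - mean_j), with n-1 = 4:
  s[U,U] = ((1.2)·(1.2) + (2.2)·(2.2) + (1.2)·(1.2) + (-3.8)·(-3.8) + (-0.8)·(-0.8)) / 4 = 22.8/4 = 5.7
  s[U,V] = ((1.2)·(0.2) + (2.2)·(1.2) + (1.2)·(-1.8) + (-3.8)·(1.2) + (-0.8)·(-0.8)) / 4 = -3.2/4 = -0.8
  s[V,V] = ((0.2)·(0.2) + (1.2)·(1.2) + (-1.8)·(-1.8) + (1.2)·(1.2) + (-0.8)·(-0.8)) / 4 = 6.8/4 = 1.7
  Sample standard deviations s_i = √(s[i,i]):
  s(U) = √(5.7) = 2.3875
  s(V) = √(1.7) = 1.3038

Step 3 — r_{ij} = s_{ij} / (s_i · s_j):
  r[U,U] = 1 (diagonal).
  r[U,V] = -0.8 / (2.3875 · 1.3038) = -0.8 / 3.1129 = -0.257
  r[V,V] = 1 (diagonal).

R is symmetric with unit diagonal. Assembling:

R = [[1, -0.257],
 [-0.257, 1]]


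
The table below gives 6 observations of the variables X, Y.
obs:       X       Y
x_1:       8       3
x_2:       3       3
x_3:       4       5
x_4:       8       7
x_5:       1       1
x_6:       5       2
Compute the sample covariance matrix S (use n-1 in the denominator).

Step 1 — column means:
  mean(X) = (8 + 3 + 4 + 8 + 1 + 5) / 6 = 29/6 = 4.8333
  mean(Y) = (3 + 3 + 5 + 7 + 1 + 2) / 6 = 21/6 = 3.5

Step 2 — sample covariance S[i,j] = (1/(n-1)) · Σ_k (x_{k,i} - mean_i) · (x_{k,j} - mean_j), with n-1 = 5.
  S[X,X] = ((3.1667)·(3.1667) + (-1.8333)·(-1.8333) + (-0.8333)·(-0.8333) + (3.1667)·(3.1667) + (-3.8333)·(-3.8333) + (0.1667)·(0.1667)) / 5 = 38.8333/5 = 7.7667
  S[X,Y] = ((3.1667)·(-0.5) + (-1.8333)·(-0.5) + (-0.8333)·(1.5) + (3.1667)·(3.5) + (-3.8333)·(-2.5) + (0.1667)·(-1.5)) / 5 = 18.5/5 = 3.7
  S[Y,Y] = ((-0.5)·(-0.5) + (-0.5)·(-0.5) + (1.5)·(1.5) + (3.5)·(3.5) + (-2.5)·(-2.5) + (-1.5)·(-1.5)) / 5 = 23.5/5 = 4.7

S is symmetric (S[j,i] = S[i,j]). Assembling:

S = [[7.7667, 3.7],
 [3.7, 4.7]]


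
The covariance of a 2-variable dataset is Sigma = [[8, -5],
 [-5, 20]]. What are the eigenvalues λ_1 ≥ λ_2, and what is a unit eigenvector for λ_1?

Step 1 — characteristic polynomial of 2×2 Sigma:
  det(Sigma - λI) = λ² - trace · λ + det = 0.
  trace = 8 + 20 = 28, det = 8·20 - (-5)² = 135.
Step 2 — discriminant:
  Δ = trace² - 4·det = 784 - 540 = 244.
Step 3 — eigenvalues:
  λ = (trace ± √Δ)/2 = (28 ± 15.6205)/2,
  λ_1 = 21.8102,  λ_2 = 6.1898.

Step 4 — unit eigenvector for λ_1: solve (Sigma - λ_1 I)v = 0. First row:
  (8 - 21.8102)·v_x + (-5)·v_y = 0, i.e. (-13.8102)·v_x + (-5)·v_y = 0,
  so v ∝ (b, λ_1 - a) = (-5, 13.8102); multiply by -1 so the first entry is positive: u = (5, -13.8102).
  ||u|| = √((5)² + (-13.8102)²) = √(215.723) ≈ 14.6875,
  v_1 = u/||u|| ≈ (0.3404, -0.9403) (||v_1|| = 1).

λ_1 = 21.8102,  λ_2 = 6.1898;  v_1 ≈ (0.3404, -0.9403)


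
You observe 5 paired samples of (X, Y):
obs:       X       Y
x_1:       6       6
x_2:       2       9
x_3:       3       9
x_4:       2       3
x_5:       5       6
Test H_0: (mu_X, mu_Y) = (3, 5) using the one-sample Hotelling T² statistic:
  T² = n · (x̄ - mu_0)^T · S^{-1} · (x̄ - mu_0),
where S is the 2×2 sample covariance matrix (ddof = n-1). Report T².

Step 1 — sample mean vector:
  mean(X) = (6 + 2 + 3 + 2 + 5) / 5 = 18/5 = 3.6
  mean(Y) = (6 + 9 + 9 + 3 + 6) / 5 = 33/5 = 6.6
  x̄ = (3.6, 6.6),  deviation x̄ - mu_0 = (3.6, 6.6) - (3, 5) = (0.6, 1.6).

Step 2 — sample covariance matrix, S[i,j] = (1/(n-1)) · Σ_k (x_{k,i} - mean_i) · (x_{k,j} - mean_j), divisor n-1 = 4:
  S[X,X] = ((2.4)·(2.4) + (-1.6)·(-1.6) + (-0.6)·(-0.6) + (-1.6)·(-1.6) + (1.4)·(1.4)) / 4 = 13.2/4 = 3.3
  S[X,Y] = ((2.4)·(-0.6) + (-1.6)·(2.4) + (-0.6)·(2.4) + (-1.6)·(-3.6) + (1.4)·(-0.6)) / 4 = -1.8/4 = -0.45
  S[Y,Y] = ((-0.6)·(-0.6) + (2.4)·(2.4) + (2.4)·(2.4) + (-3.6)·(-3.6) + (-0.6)·(-0.6)) / 4 = 25.2/4 = 6.3
  S = [[3.3, -0.45],
 [-0.45, 6.3]].

Step 3 — invert S. det(S) = 3.3·6.3 - (-0.45)² = 20.5875.
  S^{-1} = (1/det) · [[d, -b], [-b, a]] = [[0.306, 0.0219],
 [0.0219, 0.1603]].

Step 4 — quadratic form (x̄ - mu_0)^T · S^{-1} · (x̄ - mu_0):
  S^{-1} · (x̄ - mu_0) = (0.2186, 0.2696),
  (x̄ - mu_0)^T · [...] = (0.6)·(0.2186) + (1.6)·(0.2696) = 0.5625.

Step 5 — scale by n: T² = 5 · 0.5625 = 2.8124.

T² ≈ 2.8124


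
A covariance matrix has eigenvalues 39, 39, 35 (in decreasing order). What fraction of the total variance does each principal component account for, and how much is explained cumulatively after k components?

Step 1 — total variance = trace(Sigma) = Σ λ_i = 39 + 39 + 35 = 113.

Step 2 — fraction explained by component i = λ_i / Σ λ:
  PC1: 39/113 = 0.3451
  PC2: 39/113 = 0.3451
  PC3: 35/113 = 0.3097

Step 3 — cumulative fraction after k components = (λ_1 + ... + λ_k) / Σ λ:
  k = 1: 39/113 = 0.3451
  k = 2: (39 + 39)/113 = 78/113 = 0.6903
  k = 3: (39 + 39 + 35)/113 = 113/113 = 1

Summary (fraction, with percent):

explained: PC1 0.3451 (34.51%), PC2 0.3451 (34.51%), PC3 0.3097 (30.97%);  cumulative: 0.3451, 0.6903, 1


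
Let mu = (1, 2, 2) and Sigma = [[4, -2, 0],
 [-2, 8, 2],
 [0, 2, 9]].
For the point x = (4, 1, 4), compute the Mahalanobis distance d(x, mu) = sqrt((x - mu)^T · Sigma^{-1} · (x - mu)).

Step 1 — centre the observation: (x - mu) = (3, -1, 2).

Step 2 — invert Sigma (cofactor / det for 3×3, or solve directly):
  Sigma^{-1} = [[0.2881, 0.0763, -0.0169],
 [0.0763, 0.1525, -0.0339],
 [-0.0169, -0.0339, 0.1186]].

Step 3 — form the quadratic (x - mu)^T · Sigma^{-1} · (x - mu):
  Sigma^{-1} · (x - mu) = (0.7542, 0.0085, 0.2203).
  (x - mu)^T · [Sigma^{-1} · (x - mu)] = (3)·(0.7542) + (-1)·(0.0085) + (2)·(0.2203) = 2.6949.

Step 4 — take square root: d = √(2.6949) ≈ 1.6416.

d(x, mu) = √(2.6949) ≈ 1.6416
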